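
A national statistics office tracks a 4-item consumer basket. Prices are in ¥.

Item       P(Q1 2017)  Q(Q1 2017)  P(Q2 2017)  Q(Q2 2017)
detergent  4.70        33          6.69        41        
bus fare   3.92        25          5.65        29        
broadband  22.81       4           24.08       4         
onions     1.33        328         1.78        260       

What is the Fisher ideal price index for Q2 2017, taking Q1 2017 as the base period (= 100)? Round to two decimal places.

133.83

Laspeyres component (base-period weights):
ΣP(Q2 2017)Q(Q1 2017) = 6.69×33 + 5.65×25 + 24.08×4 + 1.78×328 = 220.77 + 141.25 + 96.32 + 583.84 = 1042.18
ΣP(Q1 2017)Q(Q1 2017) = 4.70×33 + 3.92×25 + 22.81×4 + 1.33×328 = 155.1 + 98 + 91.24 + 436.24 = 780.58
L = 1042.18 / 780.58 × 100 = 133.5135
Paasche component (current-period weights):
ΣP(Q2 2017)Q(Q2 2017) = 6.69×41 + 5.65×29 + 24.08×4 + 1.78×260 = 274.29 + 163.85 + 96.32 + 462.8 = 997.26
ΣP(Q1 2017)Q(Q2 2017) = 4.70×41 + 3.92×29 + 22.81×4 + 1.33×260 = 192.7 + 113.68 + 91.24 + 345.8 = 743.42
P = 997.26 / 743.42 × 100 = 134.1449
Fisher = √(L × P) = √(133.5135 × 134.1449) = 133.8288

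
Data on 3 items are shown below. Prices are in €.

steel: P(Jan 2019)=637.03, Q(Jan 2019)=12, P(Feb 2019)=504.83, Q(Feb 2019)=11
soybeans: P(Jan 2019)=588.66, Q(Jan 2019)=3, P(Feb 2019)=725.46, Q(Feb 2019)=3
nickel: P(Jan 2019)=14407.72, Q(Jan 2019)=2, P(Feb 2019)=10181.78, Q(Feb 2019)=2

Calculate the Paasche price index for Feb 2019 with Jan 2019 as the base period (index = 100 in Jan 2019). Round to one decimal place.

Paasche price index uses current-period quantities as weights.
ΣP(Feb 2019)·Q(Feb 2019) = 504.83×11 + 725.46×3 + 10181.78×2 = 5553.13 + 2176.38 + 20363.56 = 28093.07
ΣP(Jan 2019)·Q(Feb 2019) = 637.03×11 + 588.66×3 + 14407.72×2 = 7007.33 + 1765.98 + 28815.44 = 37588.75
Index = 28093.07 / 37588.75 × 100 = 74.7380

74.7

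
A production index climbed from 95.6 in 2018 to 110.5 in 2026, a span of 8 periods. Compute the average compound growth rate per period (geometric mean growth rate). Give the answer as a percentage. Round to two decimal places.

1.83%

Growth factor = (110.5/95.6)^(1/8) = (1.155858)^(1/8) = 1.018270
Growth rate = 1.018270 − 1 = 0.018270 = 1.8270%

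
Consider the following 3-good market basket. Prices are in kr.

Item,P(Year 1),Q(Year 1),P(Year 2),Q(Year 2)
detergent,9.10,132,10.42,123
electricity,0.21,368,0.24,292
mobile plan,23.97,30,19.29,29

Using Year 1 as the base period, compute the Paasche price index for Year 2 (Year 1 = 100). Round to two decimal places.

101.89

Paasche price index uses current-period quantities as weights.
ΣP(Year 2)·Q(Year 2) = 10.42×123 + 0.24×292 + 19.29×29 = 1281.66 + 70.08 + 559.41 = 1911.15
ΣP(Year 1)·Q(Year 2) = 9.10×123 + 0.21×292 + 23.97×29 = 1119.3 + 61.32 + 695.13 = 1875.75
Index = 1911.15 / 1875.75 × 100 = 101.8872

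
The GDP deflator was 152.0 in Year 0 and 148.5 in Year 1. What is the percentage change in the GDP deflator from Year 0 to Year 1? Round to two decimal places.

Change = (148.5 − 152.0) / 152.0 × 100
       = -3.5 / 152.0 × 100 = -2.3026%

-2.30%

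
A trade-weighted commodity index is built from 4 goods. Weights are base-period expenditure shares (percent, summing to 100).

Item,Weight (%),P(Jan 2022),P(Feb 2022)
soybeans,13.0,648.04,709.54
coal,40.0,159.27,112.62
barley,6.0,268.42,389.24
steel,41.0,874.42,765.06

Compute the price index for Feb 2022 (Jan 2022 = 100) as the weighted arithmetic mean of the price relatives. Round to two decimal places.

87.09

soybeans: 13.0 × (709.54/648.04) = 13.0 × 1.094902 = 14.2337
coal: 40.0 × (112.62/159.27) = 40.0 × 0.707101 = 28.2840
barley: 6.0 × (389.24/268.42) = 6.0 × 1.450115 = 8.7007
steel: 41.0 × (765.06/874.42) = 41.0 × 0.874934 = 35.8723
Index = Σ wᵢ·(p₁ᵢ/p₀ᵢ) = 14.2337 + 28.2840 + 8.7007 + 35.8723 = 87.0908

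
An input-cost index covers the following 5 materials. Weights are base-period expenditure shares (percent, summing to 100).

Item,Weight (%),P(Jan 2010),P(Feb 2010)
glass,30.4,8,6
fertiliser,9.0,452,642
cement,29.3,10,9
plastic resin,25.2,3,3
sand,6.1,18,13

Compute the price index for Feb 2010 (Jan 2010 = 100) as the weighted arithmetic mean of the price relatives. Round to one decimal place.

91.6

glass: 30.4 × (6/8) = 30.4 × 0.750000 = 22.8000
fertiliser: 9.0 × (642/452) = 9.0 × 1.420354 = 12.7832
cement: 29.3 × (9/10) = 29.3 × 0.900000 = 26.3700
plastic resin: 25.2 × (3/3) = 25.2 × 1.000000 = 25.2000
sand: 6.1 × (13/18) = 6.1 × 0.722222 = 4.4056
Index = Σ wᵢ·(p₁ᵢ/p₀ᵢ) = 22.8000 + 12.7832 + 26.3700 + 25.2000 + 4.4056 = 91.5587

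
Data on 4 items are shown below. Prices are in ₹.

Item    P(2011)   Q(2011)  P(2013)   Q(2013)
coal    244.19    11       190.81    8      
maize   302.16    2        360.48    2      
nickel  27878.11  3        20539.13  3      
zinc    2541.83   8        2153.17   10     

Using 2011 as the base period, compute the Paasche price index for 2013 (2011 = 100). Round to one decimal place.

76.5

Paasche price index uses current-period quantities as weights.
ΣP(2013)·Q(2013) = 190.81×8 + 360.48×2 + 20539.13×3 + 2153.17×10 = 1526.48 + 720.96 + 61617.39 + 21531.7 = 85396.53
ΣP(2011)·Q(2013) = 244.19×8 + 302.16×2 + 27878.11×3 + 2541.83×10 = 1953.52 + 604.32 + 83634.33 + 25418.3 = 111610.47
Index = 85396.53 / 111610.47 × 100 = 76.5130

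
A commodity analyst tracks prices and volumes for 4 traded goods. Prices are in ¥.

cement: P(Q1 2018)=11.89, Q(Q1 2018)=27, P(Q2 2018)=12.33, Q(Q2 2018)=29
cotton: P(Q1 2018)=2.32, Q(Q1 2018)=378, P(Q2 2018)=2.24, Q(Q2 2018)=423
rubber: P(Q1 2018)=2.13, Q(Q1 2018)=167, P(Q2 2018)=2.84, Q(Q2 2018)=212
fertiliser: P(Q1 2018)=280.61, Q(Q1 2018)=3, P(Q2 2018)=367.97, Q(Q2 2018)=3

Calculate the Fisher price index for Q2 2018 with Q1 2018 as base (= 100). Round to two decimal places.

115.03

Laspeyres component (base-period weights):
ΣP(Q2 2018)Q(Q1 2018) = 12.33×27 + 2.24×378 + 2.84×167 + 367.97×3 = 332.91 + 846.72 + 474.28 + 1103.91 = 2757.82
ΣP(Q1 2018)Q(Q1 2018) = 11.89×27 + 2.32×378 + 2.13×167 + 280.61×3 = 321.03 + 876.96 + 355.71 + 841.83 = 2395.53
L = 2757.82 / 2395.53 × 100 = 115.1236
Paasche component (current-period weights):
ΣP(Q2 2018)Q(Q2 2018) = 12.33×29 + 2.24×423 + 2.84×212 + 367.97×3 = 357.57 + 947.52 + 602.08 + 1103.91 = 3011.08
ΣP(Q1 2018)Q(Q2 2018) = 11.89×29 + 2.32×423 + 2.13×212 + 280.61×3 = 344.81 + 981.36 + 451.56 + 841.83 = 2619.56
P = 3011.08 / 2619.56 × 100 = 114.9460
Fisher = √(L × P) = √(115.1236 × 114.9460) = 115.0348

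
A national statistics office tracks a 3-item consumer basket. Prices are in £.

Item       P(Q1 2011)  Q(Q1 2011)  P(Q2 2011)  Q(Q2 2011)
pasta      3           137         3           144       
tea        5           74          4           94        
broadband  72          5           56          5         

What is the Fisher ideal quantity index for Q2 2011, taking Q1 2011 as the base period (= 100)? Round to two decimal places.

110.42

Laspeyres component (base-period weights):
ΣP(Q1 2011)Q(Q2 2011) = 3×144 + 5×94 + 72×5 = 432 + 470 + 360 = 1262
ΣP(Q1 2011)Q(Q1 2011) = 3×137 + 5×74 + 72×5 = 411 + 370 + 360 = 1141
L = 1262 / 1141 × 100 = 110.6047
Paasche component (current-period weights):
ΣP(Q2 2011)Q(Q2 2011) = 3×144 + 4×94 + 56×5 = 432 + 376 + 280 = 1088
ΣP(Q2 2011)Q(Q1 2011) = 3×137 + 4×74 + 56×5 = 411 + 296 + 280 = 987
P = 1088 / 987 × 100 = 110.2330
Fisher = √(L × P) = √(110.6047 × 110.2330) = 110.4187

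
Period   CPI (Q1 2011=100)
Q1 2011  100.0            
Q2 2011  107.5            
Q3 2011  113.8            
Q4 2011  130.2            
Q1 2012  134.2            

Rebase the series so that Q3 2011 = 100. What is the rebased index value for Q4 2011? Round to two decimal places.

Rebased(Q4 2011) = 130.2 / 113.8 × 100 = 114.4112

114.41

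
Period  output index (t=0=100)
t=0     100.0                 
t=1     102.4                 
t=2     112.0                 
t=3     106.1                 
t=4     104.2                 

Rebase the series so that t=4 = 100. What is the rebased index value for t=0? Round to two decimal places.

Rebased(t=0) = 100.0 / 104.2 × 100 = 95.9693

95.97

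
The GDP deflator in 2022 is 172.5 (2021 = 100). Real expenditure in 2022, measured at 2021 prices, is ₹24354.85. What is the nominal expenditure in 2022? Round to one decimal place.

42012.1

Nominal = Real × (Index/100) = 24354.85 × (172.5/100)
        = 24354.85 × 1.725 = 42012.1162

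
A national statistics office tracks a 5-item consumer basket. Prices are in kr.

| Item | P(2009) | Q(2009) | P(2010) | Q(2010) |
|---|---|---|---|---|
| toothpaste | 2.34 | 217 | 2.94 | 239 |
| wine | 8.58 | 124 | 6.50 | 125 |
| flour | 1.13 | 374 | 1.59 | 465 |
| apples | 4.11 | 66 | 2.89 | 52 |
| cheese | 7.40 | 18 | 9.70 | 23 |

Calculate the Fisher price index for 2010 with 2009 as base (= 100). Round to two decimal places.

Laspeyres component (base-period weights):
ΣP(2010)Q(2009) = 2.94×217 + 6.50×124 + 1.59×374 + 2.89×66 + 9.70×18 = 637.98 + 806 + 594.66 + 190.74 + 174.6 = 2403.98
ΣP(2009)Q(2009) = 2.34×217 + 8.58×124 + 1.13×374 + 4.11×66 + 7.40×18 = 507.78 + 1063.92 + 422.62 + 271.26 + 133.2 = 2398.78
L = 2403.98 / 2398.78 × 100 = 100.2168
Paasche component (current-period weights):
ΣP(2010)Q(2010) = 2.94×239 + 6.50×125 + 1.59×465 + 2.89×52 + 9.70×23 = 702.66 + 812.5 + 739.35 + 150.28 + 223.1 = 2627.89
ΣP(2009)Q(2010) = 2.34×239 + 8.58×125 + 1.13×465 + 4.11×52 + 7.40×23 = 559.26 + 1072.5 + 525.45 + 213.72 + 170.2 = 2541.13
P = 2627.89 / 2541.13 × 100 = 103.4142
Fisher = √(L × P) = √(100.2168 × 103.4142) = 101.8030

101.80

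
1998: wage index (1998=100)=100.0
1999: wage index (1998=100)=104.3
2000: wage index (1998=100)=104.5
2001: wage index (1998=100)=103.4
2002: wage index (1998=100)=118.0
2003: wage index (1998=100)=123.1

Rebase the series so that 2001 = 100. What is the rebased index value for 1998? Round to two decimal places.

Rebased(1998) = 100.0 / 103.4 × 100 = 96.7118

96.71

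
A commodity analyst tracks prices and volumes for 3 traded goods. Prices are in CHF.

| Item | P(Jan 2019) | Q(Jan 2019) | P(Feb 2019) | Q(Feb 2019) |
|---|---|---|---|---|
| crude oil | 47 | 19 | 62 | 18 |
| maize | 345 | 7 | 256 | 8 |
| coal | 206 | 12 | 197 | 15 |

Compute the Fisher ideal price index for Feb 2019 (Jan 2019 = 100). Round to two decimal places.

91.83

Laspeyres component (base-period weights):
ΣP(Feb 2019)Q(Jan 2019) = 62×19 + 256×7 + 197×12 = 1178 + 1792 + 2364 = 5334
ΣP(Jan 2019)Q(Jan 2019) = 47×19 + 345×7 + 206×12 = 893 + 2415 + 2472 = 5780
L = 5334 / 5780 × 100 = 92.2837
Paasche component (current-period weights):
ΣP(Feb 2019)Q(Feb 2019) = 62×18 + 256×8 + 197×15 = 1116 + 2048 + 2955 = 6119
ΣP(Jan 2019)Q(Feb 2019) = 47×18 + 345×8 + 206×15 = 846 + 2760 + 3090 = 6696
P = 6119 / 6696 × 100 = 91.3829
Fisher = √(L × P) = √(92.2837 × 91.3829) = 91.8322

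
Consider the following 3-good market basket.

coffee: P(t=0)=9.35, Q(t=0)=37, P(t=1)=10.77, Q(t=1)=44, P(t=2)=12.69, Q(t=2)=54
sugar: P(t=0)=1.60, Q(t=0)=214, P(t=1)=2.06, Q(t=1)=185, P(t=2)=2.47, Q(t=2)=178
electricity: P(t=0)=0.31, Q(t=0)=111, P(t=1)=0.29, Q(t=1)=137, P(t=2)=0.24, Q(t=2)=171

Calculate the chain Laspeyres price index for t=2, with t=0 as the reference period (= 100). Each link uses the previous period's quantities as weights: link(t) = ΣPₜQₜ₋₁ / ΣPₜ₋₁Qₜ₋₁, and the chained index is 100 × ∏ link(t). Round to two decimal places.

Link t=0→t=1:
ΣP(t=1)Q(t=0) = 10.77×37 + 2.06×214 + 0.29×111 = 398.49 + 440.84 + 32.19 = 871.52
ΣP(t=0)Q(t=0) = 9.35×37 + 1.60×214 + 0.31×111 = 345.95 + 342.4 + 34.41 = 722.76
link = 871.52/722.76 = 1.205822
Link t=1→t=2:
ΣP(t=2)Q(t=1) = 12.69×44 + 2.47×185 + 0.24×137 = 558.36 + 456.95 + 32.88 = 1048.19
ΣP(t=1)Q(t=1) = 10.77×44 + 2.06×185 + 0.29×137 = 473.88 + 381.1 + 39.73 = 894.71
link = 1048.19/894.71 = 1.171542
Chained index = 100 × 1.205822 × 1.171542 = 141.2671

141.27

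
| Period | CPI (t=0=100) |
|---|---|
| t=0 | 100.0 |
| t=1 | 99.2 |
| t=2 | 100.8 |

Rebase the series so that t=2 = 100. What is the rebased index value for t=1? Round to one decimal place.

Rebased(t=1) = 99.2 / 100.8 × 100 = 98.4127

98.4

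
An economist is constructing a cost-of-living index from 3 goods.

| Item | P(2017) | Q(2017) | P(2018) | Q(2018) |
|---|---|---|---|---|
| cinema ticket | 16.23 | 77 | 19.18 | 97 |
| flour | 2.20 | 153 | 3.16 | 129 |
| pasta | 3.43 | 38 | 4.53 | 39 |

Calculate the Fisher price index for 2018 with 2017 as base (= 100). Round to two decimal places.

Laspeyres component (base-period weights):
ΣP(2018)Q(2017) = 19.18×77 + 3.16×153 + 4.53×38 = 1476.86 + 483.48 + 172.14 = 2132.48
ΣP(2017)Q(2017) = 16.23×77 + 2.20×153 + 3.43×38 = 1249.71 + 336.6 + 130.34 = 1716.65
L = 2132.48 / 1716.65 × 100 = 124.2233
Paasche component (current-period weights):
ΣP(2018)Q(2018) = 19.18×97 + 3.16×129 + 4.53×39 = 1860.46 + 407.64 + 176.67 = 2444.77
ΣP(2017)Q(2018) = 16.23×97 + 2.20×129 + 3.43×39 = 1574.31 + 283.8 + 133.77 = 1991.88
P = 2444.77 / 1991.88 × 100 = 122.7368
Fisher = √(L × P) = √(124.2233 × 122.7368) = 123.4778

123.48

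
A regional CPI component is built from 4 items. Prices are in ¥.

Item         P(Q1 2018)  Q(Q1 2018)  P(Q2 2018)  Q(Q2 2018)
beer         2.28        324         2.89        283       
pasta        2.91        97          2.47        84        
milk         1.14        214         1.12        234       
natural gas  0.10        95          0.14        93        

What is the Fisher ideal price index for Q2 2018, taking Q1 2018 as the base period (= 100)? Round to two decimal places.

111.84

Laspeyres component (base-period weights):
ΣP(Q2 2018)Q(Q1 2018) = 2.89×324 + 2.47×97 + 1.12×214 + 0.14×95 = 936.36 + 239.59 + 239.68 + 13.3 = 1428.93
ΣP(Q1 2018)Q(Q1 2018) = 2.28×324 + 2.91×97 + 1.14×214 + 0.10×95 = 738.72 + 282.27 + 243.96 + 9.5 = 1274.45
L = 1428.93 / 1274.45 × 100 = 112.1213
Paasche component (current-period weights):
ΣP(Q2 2018)Q(Q2 2018) = 2.89×283 + 2.47×84 + 1.12×234 + 0.14×93 = 817.87 + 207.48 + 262.08 + 13.02 = 1300.45
ΣP(Q1 2018)Q(Q2 2018) = 2.28×283 + 2.91×84 + 1.14×234 + 0.10×93 = 645.24 + 244.44 + 266.76 + 9.3 = 1165.74
P = 1300.45 / 1165.74 × 100 = 111.5557
Fisher = √(L × P) = √(112.1213 × 111.5557) = 111.8382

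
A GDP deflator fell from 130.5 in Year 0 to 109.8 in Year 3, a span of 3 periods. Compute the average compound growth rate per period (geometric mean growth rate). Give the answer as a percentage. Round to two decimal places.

-5.59%

Growth factor = (109.8/130.5)^(1/3) = (0.841379)^(1/3) = 0.944055
Growth rate = 0.944055 − 1 = -0.055945 = -5.5945%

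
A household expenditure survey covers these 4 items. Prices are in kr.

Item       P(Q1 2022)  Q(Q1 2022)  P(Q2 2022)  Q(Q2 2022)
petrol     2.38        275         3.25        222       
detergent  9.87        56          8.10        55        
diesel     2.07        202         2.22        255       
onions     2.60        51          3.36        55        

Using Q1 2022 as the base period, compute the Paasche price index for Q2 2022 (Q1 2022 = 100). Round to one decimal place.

110.1

Paasche price index uses current-period quantities as weights.
ΣP(Q2 2022)·Q(Q2 2022) = 3.25×222 + 8.10×55 + 2.22×255 + 3.36×55 = 721.5 + 445.5 + 566.1 + 184.8 = 1917.9
ΣP(Q1 2022)·Q(Q2 2022) = 2.38×222 + 9.87×55 + 2.07×255 + 2.60×55 = 528.36 + 542.85 + 527.85 + 143 = 1742.06
Index = 1917.9 / 1742.06 × 100 = 110.0938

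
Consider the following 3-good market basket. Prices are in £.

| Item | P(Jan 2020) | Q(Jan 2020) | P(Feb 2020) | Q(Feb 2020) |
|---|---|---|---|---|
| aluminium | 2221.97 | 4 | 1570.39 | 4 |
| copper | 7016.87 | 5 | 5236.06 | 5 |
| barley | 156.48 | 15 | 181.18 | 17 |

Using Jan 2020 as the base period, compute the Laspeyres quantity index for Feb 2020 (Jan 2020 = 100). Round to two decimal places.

Laspeyres quantity index uses base-period prices as weights.
ΣP(Jan 2020)·Q(Feb 2020) = 2221.97×4 + 7016.87×5 + 156.48×17 = 8887.88 + 35084.35 + 2660.16 = 46632.39
ΣP(Jan 2020)·Q(Jan 2020) = 2221.97×4 + 7016.87×5 + 156.48×15 = 8887.88 + 35084.35 + 2347.2 = 46319.43
Index = 46632.39 / 46319.43 × 100 = 100.6757

100.68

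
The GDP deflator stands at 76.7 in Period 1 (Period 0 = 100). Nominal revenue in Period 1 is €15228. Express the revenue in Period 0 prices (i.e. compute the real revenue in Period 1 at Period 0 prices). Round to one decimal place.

19854.0

Real = Nominal ÷ (Index/100) = 15228 ÷ (76.7/100)
     = 15228 ÷ 0.767 = 19853.9765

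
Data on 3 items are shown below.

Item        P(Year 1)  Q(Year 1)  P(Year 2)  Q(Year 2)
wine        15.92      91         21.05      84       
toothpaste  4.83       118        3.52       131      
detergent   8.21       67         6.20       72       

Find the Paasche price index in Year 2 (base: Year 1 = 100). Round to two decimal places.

Paasche price index uses current-period quantities as weights.
ΣP(Year 2)·Q(Year 2) = 21.05×84 + 3.52×131 + 6.20×72 = 1768.2 + 461.12 + 446.4 = 2675.72
ΣP(Year 1)·Q(Year 2) = 15.92×84 + 4.83×131 + 8.21×72 = 1337.28 + 632.73 + 591.12 = 2561.13
Index = 2675.72 / 2561.13 × 100 = 104.4742

104.47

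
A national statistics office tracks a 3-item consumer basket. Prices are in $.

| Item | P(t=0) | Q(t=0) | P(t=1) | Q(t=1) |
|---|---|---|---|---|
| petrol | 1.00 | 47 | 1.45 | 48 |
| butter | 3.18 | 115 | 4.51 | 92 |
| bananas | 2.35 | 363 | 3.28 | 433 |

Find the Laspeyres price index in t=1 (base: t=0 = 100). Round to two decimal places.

Laspeyres price index uses base-period quantities as weights.
ΣP(t=1)·Q(t=0) = 1.45×47 + 4.51×115 + 3.28×363 = 68.15 + 518.65 + 1190.64 = 1777.44
ΣP(t=0)·Q(t=0) = 1.00×47 + 3.18×115 + 2.35×363 = 47 + 365.7 + 853.05 = 1265.75
Index = 1777.44 / 1265.75 × 100 = 140.4258

140.43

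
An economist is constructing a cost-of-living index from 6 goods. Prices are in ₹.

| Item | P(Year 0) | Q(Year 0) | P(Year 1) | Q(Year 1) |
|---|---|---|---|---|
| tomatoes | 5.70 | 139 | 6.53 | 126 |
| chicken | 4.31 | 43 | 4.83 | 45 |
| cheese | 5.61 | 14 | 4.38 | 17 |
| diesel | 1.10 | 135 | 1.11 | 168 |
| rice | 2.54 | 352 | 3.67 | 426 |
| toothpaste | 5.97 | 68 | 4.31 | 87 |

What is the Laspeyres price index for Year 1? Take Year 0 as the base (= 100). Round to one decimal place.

Laspeyres price index uses base-period quantities as weights.
ΣP(Year 1)·Q(Year 0) = 6.53×139 + 4.83×43 + 4.38×14 + 1.11×135 + 3.67×352 + 4.31×68 = 907.67 + 207.69 + 61.32 + 149.85 + 1291.84 + 293.08 = 2911.45
ΣP(Year 0)·Q(Year 0) = 5.70×139 + 4.31×43 + 5.61×14 + 1.10×135 + 2.54×352 + 5.97×68 = 792.3 + 185.33 + 78.54 + 148.5 + 894.08 + 405.96 = 2504.71
Index = 2911.45 / 2504.71 × 100 = 116.2390

116.2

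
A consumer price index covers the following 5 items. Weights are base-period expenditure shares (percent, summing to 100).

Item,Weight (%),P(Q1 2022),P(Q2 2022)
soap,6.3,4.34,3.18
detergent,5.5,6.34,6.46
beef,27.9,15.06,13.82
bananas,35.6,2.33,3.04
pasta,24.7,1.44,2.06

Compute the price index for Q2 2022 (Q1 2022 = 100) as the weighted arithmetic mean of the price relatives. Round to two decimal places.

117.61

soap: 6.3 × (3.18/4.34) = 6.3 × 0.732719 = 4.6161
detergent: 5.5 × (6.46/6.34) = 5.5 × 1.018927 = 5.6041
beef: 27.9 × (13.82/15.06) = 27.9 × 0.917663 = 25.6028
bananas: 35.6 × (3.04/2.33) = 35.6 × 1.304721 = 46.4481
pasta: 24.7 × (2.06/1.44) = 24.7 × 1.430556 = 35.3347
Index = Σ wᵢ·(p₁ᵢ/p₀ᵢ) = 4.6161 + 5.6041 + 25.6028 + 46.4481 + 35.3347 = 117.6058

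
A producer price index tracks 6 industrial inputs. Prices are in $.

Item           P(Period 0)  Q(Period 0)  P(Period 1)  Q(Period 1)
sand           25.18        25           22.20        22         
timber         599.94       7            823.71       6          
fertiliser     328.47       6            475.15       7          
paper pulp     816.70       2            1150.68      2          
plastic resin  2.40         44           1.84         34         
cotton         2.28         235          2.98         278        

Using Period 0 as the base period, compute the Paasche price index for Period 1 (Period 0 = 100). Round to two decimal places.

135.76

Paasche price index uses current-period quantities as weights.
ΣP(Period 1)·Q(Period 1) = 22.20×22 + 823.71×6 + 475.15×7 + 1150.68×2 + 1.84×34 + 2.98×278 = 488.4 + 4942.26 + 3326.05 + 2301.36 + 62.56 + 828.44 = 11949.07
ΣP(Period 0)·Q(Period 1) = 25.18×22 + 599.94×6 + 328.47×7 + 816.70×2 + 2.40×34 + 2.28×278 = 553.96 + 3599.64 + 2299.29 + 1633.4 + 81.6 + 633.84 = 8801.73
Index = 11949.07 / 8801.73 × 100 = 135.7582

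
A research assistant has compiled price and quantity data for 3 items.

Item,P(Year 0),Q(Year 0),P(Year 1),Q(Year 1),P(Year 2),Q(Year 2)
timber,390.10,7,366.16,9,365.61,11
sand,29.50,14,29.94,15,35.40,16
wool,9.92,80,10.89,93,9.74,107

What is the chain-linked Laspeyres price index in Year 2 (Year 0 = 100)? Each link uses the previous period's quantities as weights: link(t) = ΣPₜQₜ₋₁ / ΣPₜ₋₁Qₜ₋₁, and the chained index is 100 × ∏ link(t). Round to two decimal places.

Link Year 0→Year 1:
ΣP(Year 1)Q(Year 0) = 366.16×7 + 29.94×14 + 10.89×80 = 2563.12 + 419.16 + 871.2 = 3853.48
ΣP(Year 0)Q(Year 0) = 390.10×7 + 29.50×14 + 9.92×80 = 2730.7 + 413 + 793.6 = 3937.3
link = 3853.48/3937.3 = 0.978711
Link Year 1→Year 2:
ΣP(Year 2)Q(Year 1) = 365.61×9 + 35.40×15 + 9.74×93 = 3290.49 + 531 + 905.82 = 4727.31
ΣP(Year 1)Q(Year 1) = 366.16×9 + 29.94×15 + 10.89×93 = 3295.44 + 449.1 + 1012.77 = 4757.31
link = 4727.31/4757.31 = 0.993694
Chained index = 100 × 0.978711 × 0.993694 = 97.2539

97.25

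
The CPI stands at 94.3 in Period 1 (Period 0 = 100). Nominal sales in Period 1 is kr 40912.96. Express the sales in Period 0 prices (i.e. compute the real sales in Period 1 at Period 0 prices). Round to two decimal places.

Real = Nominal ÷ (Index/100) = 40912.96 ÷ (94.3/100)
     = 40912.96 ÷ 0.943 = 43385.9597

43385.96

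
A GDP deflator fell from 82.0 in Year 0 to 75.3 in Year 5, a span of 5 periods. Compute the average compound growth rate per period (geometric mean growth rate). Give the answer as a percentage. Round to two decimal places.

-1.69%

Growth factor = (75.3/82.0)^(1/5) = (0.918293)^(1/5) = 0.983097
Growth rate = 0.983097 − 1 = -0.016903 = -1.6903%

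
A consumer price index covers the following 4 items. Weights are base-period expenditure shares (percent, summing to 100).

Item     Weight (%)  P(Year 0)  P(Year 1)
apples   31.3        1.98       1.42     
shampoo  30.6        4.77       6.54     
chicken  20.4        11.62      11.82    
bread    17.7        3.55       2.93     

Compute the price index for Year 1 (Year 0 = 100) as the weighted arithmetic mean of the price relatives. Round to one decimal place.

99.8

apples: 31.3 × (1.42/1.98) = 31.3 × 0.717172 = 22.4475
shampoo: 30.6 × (6.54/4.77) = 30.6 × 1.371069 = 41.9547
chicken: 20.4 × (11.82/11.62) = 20.4 × 1.017212 = 20.7511
bread: 17.7 × (2.93/3.55) = 17.7 × 0.825352 = 14.6087
Index = Σ wᵢ·(p₁ᵢ/p₀ᵢ) = 22.4475 + 41.9547 + 20.7511 + 14.6087 = 99.7620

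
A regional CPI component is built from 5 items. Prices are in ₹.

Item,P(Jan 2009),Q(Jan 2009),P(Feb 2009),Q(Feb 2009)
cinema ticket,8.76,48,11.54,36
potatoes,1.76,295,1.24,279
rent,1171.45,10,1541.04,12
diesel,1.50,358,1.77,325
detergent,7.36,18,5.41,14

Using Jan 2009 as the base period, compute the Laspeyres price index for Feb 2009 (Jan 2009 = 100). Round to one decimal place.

128.1

Laspeyres price index uses base-period quantities as weights.
ΣP(Feb 2009)·Q(Jan 2009) = 11.54×48 + 1.24×295 + 1541.04×10 + 1.77×358 + 5.41×18 = 553.92 + 365.8 + 15410.4 + 633.66 + 97.38 = 17061.16
ΣP(Jan 2009)·Q(Jan 2009) = 8.76×48 + 1.76×295 + 1171.45×10 + 1.50×358 + 7.36×18 = 420.48 + 519.2 + 11714.5 + 537 + 132.48 = 13323.66
Index = 17061.16 / 13323.66 × 100 = 128.0516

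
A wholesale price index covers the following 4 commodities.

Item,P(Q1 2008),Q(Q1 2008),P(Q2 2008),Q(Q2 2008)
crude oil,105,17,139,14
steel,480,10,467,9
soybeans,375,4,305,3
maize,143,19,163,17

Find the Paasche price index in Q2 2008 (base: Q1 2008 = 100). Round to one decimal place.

Paasche price index uses current-period quantities as weights.
ΣP(Q2 2008)·Q(Q2 2008) = 139×14 + 467×9 + 305×3 + 163×17 = 1946 + 4203 + 915 + 2771 = 9835
ΣP(Q1 2008)·Q(Q2 2008) = 105×14 + 480×9 + 375×3 + 143×17 = 1470 + 4320 + 1125 + 2431 = 9346
Index = 9835 / 9346 × 100 = 105.2322

105.2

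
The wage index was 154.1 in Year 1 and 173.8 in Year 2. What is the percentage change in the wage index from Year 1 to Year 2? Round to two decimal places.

Change = (173.8 − 154.1) / 154.1 × 100
       = 19.7 / 154.1 × 100 = 12.7839%

12.78%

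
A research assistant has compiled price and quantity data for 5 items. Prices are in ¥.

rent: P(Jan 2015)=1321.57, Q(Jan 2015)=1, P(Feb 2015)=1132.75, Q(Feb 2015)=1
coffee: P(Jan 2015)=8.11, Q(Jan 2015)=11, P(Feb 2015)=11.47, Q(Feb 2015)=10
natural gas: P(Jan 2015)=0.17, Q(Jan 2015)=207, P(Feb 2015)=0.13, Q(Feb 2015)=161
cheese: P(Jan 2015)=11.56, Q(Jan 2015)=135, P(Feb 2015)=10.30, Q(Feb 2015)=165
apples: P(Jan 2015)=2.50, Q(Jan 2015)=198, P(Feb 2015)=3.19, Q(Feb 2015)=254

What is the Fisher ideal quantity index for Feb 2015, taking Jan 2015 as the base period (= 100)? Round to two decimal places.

Laspeyres component (base-period weights):
ΣP(Jan 2015)Q(Feb 2015) = 1321.57×1 + 8.11×10 + 0.17×161 + 11.56×165 + 2.50×254 = 1321.57 + 81.1 + 27.37 + 1907.4 + 635 = 3972.44
ΣP(Jan 2015)Q(Jan 2015) = 1321.57×1 + 8.11×11 + 0.17×207 + 11.56×135 + 2.50×198 = 1321.57 + 89.21 + 35.19 + 1560.6 + 495 = 3501.57
L = 3972.44 / 3501.57 × 100 = 113.4474
Paasche component (current-period weights):
ΣP(Feb 2015)Q(Feb 2015) = 1132.75×1 + 11.47×10 + 0.13×161 + 10.30×165 + 3.19×254 = 1132.75 + 114.7 + 20.93 + 1699.5 + 810.26 = 3778.14
ΣP(Feb 2015)Q(Jan 2015) = 1132.75×1 + 11.47×11 + 0.13×207 + 10.30×135 + 3.19×198 = 1132.75 + 126.17 + 26.91 + 1390.5 + 631.62 = 3307.95
P = 3778.14 / 3307.95 × 100 = 114.2139
Fisher = √(L × P) = √(113.4474 × 114.2139) = 113.8300

113.83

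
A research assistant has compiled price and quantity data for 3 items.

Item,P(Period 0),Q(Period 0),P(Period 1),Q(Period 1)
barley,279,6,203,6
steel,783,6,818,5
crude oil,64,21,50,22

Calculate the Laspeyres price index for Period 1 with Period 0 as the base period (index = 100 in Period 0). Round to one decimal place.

93.0

Laspeyres price index uses base-period quantities as weights.
ΣP(Period 1)·Q(Period 0) = 203×6 + 818×6 + 50×21 = 1218 + 4908 + 1050 = 7176
ΣP(Period 0)·Q(Period 0) = 279×6 + 783×6 + 64×21 = 1674 + 4698 + 1344 = 7716
Index = 7176 / 7716 × 100 = 93.0016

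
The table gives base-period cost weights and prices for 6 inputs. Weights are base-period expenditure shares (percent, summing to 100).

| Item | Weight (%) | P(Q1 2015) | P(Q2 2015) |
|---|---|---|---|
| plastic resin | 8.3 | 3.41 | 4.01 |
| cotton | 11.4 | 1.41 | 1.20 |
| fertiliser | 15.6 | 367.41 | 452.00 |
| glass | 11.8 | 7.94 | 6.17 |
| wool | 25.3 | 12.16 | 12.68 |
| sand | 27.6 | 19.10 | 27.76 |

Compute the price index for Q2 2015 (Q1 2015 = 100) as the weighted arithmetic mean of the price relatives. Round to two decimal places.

114.32

plastic resin: 8.3 × (4.01/3.41) = 8.3 × 1.175953 = 9.7604
cotton: 11.4 × (1.20/1.41) = 11.4 × 0.851064 = 9.7021
fertiliser: 15.6 × (452.00/367.41) = 15.6 × 1.230233 = 19.1916
glass: 11.8 × (6.17/7.94) = 11.8 × 0.777078 = 9.1695
wool: 25.3 × (12.68/12.16) = 25.3 × 1.042763 = 26.3819
sand: 27.6 × (27.76/19.10) = 27.6 × 1.453403 = 40.1139
Index = Σ wᵢ·(p₁ᵢ/p₀ᵢ) = 9.7604 + 9.7021 + 19.1916 + 9.1695 + 26.3819 + 40.1139 = 114.3195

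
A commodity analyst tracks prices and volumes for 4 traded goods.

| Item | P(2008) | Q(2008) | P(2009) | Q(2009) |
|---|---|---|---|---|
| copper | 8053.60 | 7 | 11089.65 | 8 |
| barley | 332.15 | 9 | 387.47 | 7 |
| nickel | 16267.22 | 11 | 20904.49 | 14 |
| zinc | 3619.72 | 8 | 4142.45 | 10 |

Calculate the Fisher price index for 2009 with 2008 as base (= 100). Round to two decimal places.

128.73

Laspeyres component (base-period weights):
ΣP(2009)Q(2008) = 11089.65×7 + 387.47×9 + 20904.49×11 + 4142.45×8 = 77627.55 + 3487.23 + 229949.39 + 33139.6 = 344203.77
ΣP(2008)Q(2008) = 8053.60×7 + 332.15×9 + 16267.22×11 + 3619.72×8 = 56375.2 + 2989.35 + 178939.42 + 28957.76 = 267261.73
L = 344203.77 / 267261.73 × 100 = 128.7890
Paasche component (current-period weights):
ΣP(2009)Q(2009) = 11089.65×8 + 387.47×7 + 20904.49×14 + 4142.45×10 = 88717.2 + 2712.29 + 292662.86 + 41424.5 = 425516.85
ΣP(2008)Q(2009) = 8053.60×8 + 332.15×7 + 16267.22×14 + 3619.72×10 = 64428.8 + 2325.05 + 227741.08 + 36197.2 = 330692.13
P = 425516.85 / 330692.13 × 100 = 128.6746
Fisher = √(L × P) = √(128.7890 × 128.6746) = 128.7318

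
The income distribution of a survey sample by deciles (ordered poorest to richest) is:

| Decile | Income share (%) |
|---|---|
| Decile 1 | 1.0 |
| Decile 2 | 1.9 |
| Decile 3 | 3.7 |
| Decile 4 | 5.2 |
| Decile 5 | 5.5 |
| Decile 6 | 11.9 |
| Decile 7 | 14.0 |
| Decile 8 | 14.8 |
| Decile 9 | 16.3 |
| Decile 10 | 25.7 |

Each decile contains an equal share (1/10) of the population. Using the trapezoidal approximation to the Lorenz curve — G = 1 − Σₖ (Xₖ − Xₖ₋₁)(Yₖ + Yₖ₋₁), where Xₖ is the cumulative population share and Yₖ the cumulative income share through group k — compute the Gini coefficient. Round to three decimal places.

Cumulative income shares Yₖ: 0.0100, 0.0290, 0.0660, 0.1180, 0.1730, 0.2920, 0.4320, 0.5800, 0.7430, 1.0000
Σ (Xₖ−Xₖ₋₁)(Yₖ+Yₖ₋₁) = (1/10)(0.0100+0.0000) + (1/10)(0.0290+0.0100) + (1/10)(0.0660+0.0290) + (1/10)(0.1180+0.0660) + (1/10)(0.1730+0.1180) + (1/10)(0.2920+0.1730) + (1/10)(0.4320+0.2920) + (1/10)(0.5800+0.4320) + (1/10)(0.7430+0.5800) + (1/10)(1.0000+0.7430)
  = 0.0010 + 0.0039 + 0.0095 + 0.0184 + 0.0291 + 0.0465 + 0.0724 + 0.1012 + 0.1323 + 0.1743 = 0.5886
G = 1 − 0.5886 = 0.4114

0.411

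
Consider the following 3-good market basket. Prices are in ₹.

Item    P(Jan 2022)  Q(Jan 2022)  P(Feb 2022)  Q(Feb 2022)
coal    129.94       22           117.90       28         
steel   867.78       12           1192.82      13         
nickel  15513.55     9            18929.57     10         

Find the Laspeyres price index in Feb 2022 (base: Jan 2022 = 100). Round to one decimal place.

Laspeyres price index uses base-period quantities as weights.
ΣP(Feb 2022)·Q(Jan 2022) = 117.90×22 + 1192.82×12 + 18929.57×9 = 2593.8 + 14313.84 + 170366.13 = 187273.77
ΣP(Jan 2022)·Q(Jan 2022) = 129.94×22 + 867.78×12 + 15513.55×9 = 2858.68 + 10413.36 + 139621.95 = 152893.99
Index = 187273.77 / 152893.99 × 100 = 122.4860

122.5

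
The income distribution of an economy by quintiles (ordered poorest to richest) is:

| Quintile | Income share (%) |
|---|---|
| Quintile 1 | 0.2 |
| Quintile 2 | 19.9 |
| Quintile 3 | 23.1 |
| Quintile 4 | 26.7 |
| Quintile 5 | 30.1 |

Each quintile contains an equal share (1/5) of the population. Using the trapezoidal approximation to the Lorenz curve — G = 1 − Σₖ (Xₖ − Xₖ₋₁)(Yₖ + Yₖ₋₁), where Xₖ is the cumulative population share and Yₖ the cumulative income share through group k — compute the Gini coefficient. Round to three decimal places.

0.266

Cumulative income shares Yₖ: 0.0020, 0.2010, 0.4320, 0.6990, 1.0000
Σ (Xₖ−Xₖ₋₁)(Yₖ+Yₖ₋₁) = (1/5)(0.0020+0.0000) + (1/5)(0.2010+0.0020) + (1/5)(0.4320+0.2010) + (1/5)(0.6990+0.4320) + (1/5)(1.0000+0.6990)
  = 0.0004 + 0.0406 + 0.1266 + 0.2262 + 0.3398 = 0.7336
G = 1 − 0.7336 = 0.2664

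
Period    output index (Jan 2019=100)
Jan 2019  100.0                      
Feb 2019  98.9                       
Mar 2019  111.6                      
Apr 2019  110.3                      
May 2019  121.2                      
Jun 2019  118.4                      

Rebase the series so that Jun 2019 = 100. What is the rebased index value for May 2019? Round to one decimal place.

Rebased(May 2019) = 121.2 / 118.4 × 100 = 102.3649

102.4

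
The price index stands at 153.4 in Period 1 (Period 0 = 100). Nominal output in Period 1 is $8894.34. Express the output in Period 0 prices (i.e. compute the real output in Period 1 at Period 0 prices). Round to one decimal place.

Real = Nominal ÷ (Index/100) = 8894.34 ÷ (153.4/100)
     = 8894.34 ÷ 1.534 = 5798.1356

5798.1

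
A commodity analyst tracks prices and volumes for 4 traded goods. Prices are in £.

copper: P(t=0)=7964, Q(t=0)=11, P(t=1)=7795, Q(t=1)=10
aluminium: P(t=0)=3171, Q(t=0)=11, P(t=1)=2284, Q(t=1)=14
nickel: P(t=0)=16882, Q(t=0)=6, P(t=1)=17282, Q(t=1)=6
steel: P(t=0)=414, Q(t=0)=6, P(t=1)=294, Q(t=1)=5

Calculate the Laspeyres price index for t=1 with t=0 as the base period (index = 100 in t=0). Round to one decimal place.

95.6

Laspeyres price index uses base-period quantities as weights.
ΣP(t=1)·Q(t=0) = 7795×11 + 2284×11 + 17282×6 + 294×6 = 85745 + 25124 + 103692 + 1764 = 216325
ΣP(t=0)·Q(t=0) = 7964×11 + 3171×11 + 16882×6 + 414×6 = 87604 + 34881 + 101292 + 2484 = 226261
Index = 216325 / 226261 × 100 = 95.6086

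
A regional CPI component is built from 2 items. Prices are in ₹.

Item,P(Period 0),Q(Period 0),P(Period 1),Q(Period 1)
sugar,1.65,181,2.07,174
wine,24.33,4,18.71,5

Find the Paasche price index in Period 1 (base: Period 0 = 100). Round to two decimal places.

Paasche price index uses current-period quantities as weights.
ΣP(Period 1)·Q(Period 1) = 2.07×174 + 18.71×5 = 360.18 + 93.55 = 453.73
ΣP(Period 0)·Q(Period 1) = 1.65×174 + 24.33×5 = 287.1 + 121.65 = 408.75
Index = 453.73 / 408.75 × 100 = 111.0043

111.00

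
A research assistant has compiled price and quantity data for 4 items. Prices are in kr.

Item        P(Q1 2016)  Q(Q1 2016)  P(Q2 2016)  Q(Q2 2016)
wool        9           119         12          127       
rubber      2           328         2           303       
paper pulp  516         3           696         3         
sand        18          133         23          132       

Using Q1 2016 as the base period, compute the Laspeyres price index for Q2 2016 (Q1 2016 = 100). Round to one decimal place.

127.6

Laspeyres price index uses base-period quantities as weights.
ΣP(Q2 2016)·Q(Q1 2016) = 12×119 + 2×328 + 696×3 + 23×133 = 1428 + 656 + 2088 + 3059 = 7231
ΣP(Q1 2016)·Q(Q1 2016) = 9×119 + 2×328 + 516×3 + 18×133 = 1071 + 656 + 1548 + 2394 = 5669
Index = 7231 / 5669 × 100 = 127.5534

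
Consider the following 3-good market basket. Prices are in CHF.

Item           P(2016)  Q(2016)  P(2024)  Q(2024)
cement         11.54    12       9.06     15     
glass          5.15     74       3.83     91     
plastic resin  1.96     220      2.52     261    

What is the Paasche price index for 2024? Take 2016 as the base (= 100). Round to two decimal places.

99.03

Paasche price index uses current-period quantities as weights.
ΣP(2024)·Q(2024) = 9.06×15 + 3.83×91 + 2.52×261 = 135.9 + 348.53 + 657.72 = 1142.15
ΣP(2016)·Q(2024) = 11.54×15 + 5.15×91 + 1.96×261 = 173.1 + 468.65 + 511.56 = 1153.31
Index = 1142.15 / 1153.31 × 100 = 99.0324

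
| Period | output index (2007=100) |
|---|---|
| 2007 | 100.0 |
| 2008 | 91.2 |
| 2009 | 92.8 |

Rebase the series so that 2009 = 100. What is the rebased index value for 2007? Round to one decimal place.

107.8

Rebased(2007) = 100.0 / 92.8 × 100 = 107.7586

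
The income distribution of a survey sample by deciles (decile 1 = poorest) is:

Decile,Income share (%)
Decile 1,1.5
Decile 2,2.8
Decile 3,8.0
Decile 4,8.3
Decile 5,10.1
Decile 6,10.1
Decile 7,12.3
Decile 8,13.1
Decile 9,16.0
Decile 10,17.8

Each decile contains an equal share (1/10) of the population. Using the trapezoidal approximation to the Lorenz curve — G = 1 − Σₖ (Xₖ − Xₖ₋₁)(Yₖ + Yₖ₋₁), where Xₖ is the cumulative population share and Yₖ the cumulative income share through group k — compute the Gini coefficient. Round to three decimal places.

0.277

Cumulative income shares Yₖ: 0.0150, 0.0430, 0.1230, 0.2060, 0.3070, 0.4080, 0.5310, 0.6620, 0.8220, 1.0000
Σ (Xₖ−Xₖ₋₁)(Yₖ+Yₖ₋₁) = (1/10)(0.0150+0.0000) + (1/10)(0.0430+0.0150) + (1/10)(0.1230+0.0430) + (1/10)(0.2060+0.1230) + (1/10)(0.3070+0.2060) + (1/10)(0.4080+0.3070) + (1/10)(0.5310+0.4080) + (1/10)(0.6620+0.5310) + (1/10)(0.8220+0.6620) + (1/10)(1.0000+0.8220)
  = 0.0015 + 0.0058 + 0.0166 + 0.0329 + 0.0513 + 0.0715 + 0.0939 + 0.1193 + 0.1484 + 0.1822 = 0.7234
G = 1 − 0.7234 = 0.2766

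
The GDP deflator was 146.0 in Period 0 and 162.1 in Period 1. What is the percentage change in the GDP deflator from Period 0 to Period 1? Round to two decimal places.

11.03%

Change = (162.1 − 146.0) / 146.0 × 100
       = 16.1 / 146.0 × 100 = 11.0274%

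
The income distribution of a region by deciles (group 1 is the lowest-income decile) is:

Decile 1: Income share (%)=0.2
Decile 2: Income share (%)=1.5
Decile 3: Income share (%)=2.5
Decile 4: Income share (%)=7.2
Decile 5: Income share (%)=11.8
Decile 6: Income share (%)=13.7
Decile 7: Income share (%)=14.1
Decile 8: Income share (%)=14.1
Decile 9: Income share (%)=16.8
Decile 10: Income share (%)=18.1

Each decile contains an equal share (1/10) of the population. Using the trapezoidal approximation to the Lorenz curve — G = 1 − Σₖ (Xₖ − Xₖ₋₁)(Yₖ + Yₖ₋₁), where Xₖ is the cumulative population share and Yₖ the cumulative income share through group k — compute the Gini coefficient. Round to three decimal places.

0.349

Cumulative income shares Yₖ: 0.0020, 0.0170, 0.0420, 0.1140, 0.2320, 0.3690, 0.5100, 0.6510, 0.8190, 1.0000
Σ (Xₖ−Xₖ₋₁)(Yₖ+Yₖ₋₁) = (1/10)(0.0020+0.0000) + (1/10)(0.0170+0.0020) + (1/10)(0.0420+0.0170) + (1/10)(0.1140+0.0420) + (1/10)(0.2320+0.1140) + (1/10)(0.3690+0.2320) + (1/10)(0.5100+0.3690) + (1/10)(0.6510+0.5100) + (1/10)(0.8190+0.6510) + (1/10)(1.0000+0.8190)
  = 0.0002 + 0.0019 + 0.0059 + 0.0156 + 0.0346 + 0.0601 + 0.0879 + 0.1161 + 0.1470 + 0.1819 = 0.6512
G = 1 − 0.6512 = 0.3488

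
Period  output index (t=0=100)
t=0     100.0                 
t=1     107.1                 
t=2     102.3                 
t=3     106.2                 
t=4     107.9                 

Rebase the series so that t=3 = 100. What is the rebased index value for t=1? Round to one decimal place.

100.8

Rebased(t=1) = 107.1 / 106.2 × 100 = 100.8475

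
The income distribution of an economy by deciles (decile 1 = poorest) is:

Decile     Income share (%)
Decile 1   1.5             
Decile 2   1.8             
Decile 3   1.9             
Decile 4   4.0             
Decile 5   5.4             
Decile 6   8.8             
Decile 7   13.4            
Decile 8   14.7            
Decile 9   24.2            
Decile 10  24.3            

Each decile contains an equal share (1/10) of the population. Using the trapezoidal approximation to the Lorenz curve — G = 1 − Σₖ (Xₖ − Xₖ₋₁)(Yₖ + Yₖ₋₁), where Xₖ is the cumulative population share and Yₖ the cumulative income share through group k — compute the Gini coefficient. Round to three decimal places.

0.458

Cumulative income shares Yₖ: 0.0150, 0.0330, 0.0520, 0.0920, 0.1460, 0.2340, 0.3680, 0.5150, 0.7570, 1.0000
Σ (Xₖ−Xₖ₋₁)(Yₖ+Yₖ₋₁) = (1/10)(0.0150+0.0000) + (1/10)(0.0330+0.0150) + (1/10)(0.0520+0.0330) + (1/10)(0.0920+0.0520) + (1/10)(0.1460+0.0920) + (1/10)(0.2340+0.1460) + (1/10)(0.3680+0.2340) + (1/10)(0.5150+0.3680) + (1/10)(0.7570+0.5150) + (1/10)(1.0000+0.7570)
  = 0.0015 + 0.0048 + 0.0085 + 0.0144 + 0.0238 + 0.0380 + 0.0602 + 0.0883 + 0.1272 + 0.1757 = 0.5424
G = 1 − 0.5424 = 0.4576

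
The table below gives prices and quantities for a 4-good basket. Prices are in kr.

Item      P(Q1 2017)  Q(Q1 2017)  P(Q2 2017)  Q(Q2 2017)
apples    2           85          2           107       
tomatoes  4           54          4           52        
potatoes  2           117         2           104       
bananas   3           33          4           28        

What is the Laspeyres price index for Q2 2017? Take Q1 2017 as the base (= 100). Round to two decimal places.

104.59

Laspeyres price index uses base-period quantities as weights.
ΣP(Q2 2017)·Q(Q1 2017) = 2×85 + 4×54 + 2×117 + 4×33 = 170 + 216 + 234 + 132 = 752
ΣP(Q1 2017)·Q(Q1 2017) = 2×85 + 4×54 + 2×117 + 3×33 = 170 + 216 + 234 + 99 = 719
Index = 752 / 719 × 100 = 104.5897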